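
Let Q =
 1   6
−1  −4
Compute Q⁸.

[[−509, −1530], [255, 766]]

tr Q = −3 and det Q = 2, so the characteristic polynomial is λ² − (−3)λ + (2) with roots −2 and −1.
Eigenvectors give P = [[−2, −3], [1, 1]] with P⁻¹ = [[1, 3], [−1, −2]], and Q = P·diag(−2, −1)·P⁻¹.
Then Q⁸ = P·diag(256, 1)·P⁻¹ = [[−512, −3], [256, 1]] · [[1, 3], [−1, −2]] = [[−509, −1530], [255, 766]].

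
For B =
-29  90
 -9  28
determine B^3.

tr B = -1 and det B = -2, so the characteristic polynomial is λ² − (-1)λ + (-2) with roots -2 and 1.
Eigenvectors give P = [[10, 3], [3, 1]] with P⁻¹ = [[1, -3], [-3, 10]], and B = P·diag(-2, 1)·P⁻¹.
Then B^3 = P·diag(-8, 1)·P⁻¹ = [[-80, 3], [-24, 1]] · [[1, -3], [-3, 10]] = [[-89, 270], [-27, 82]].

[[-89, 270], [-27, 82]]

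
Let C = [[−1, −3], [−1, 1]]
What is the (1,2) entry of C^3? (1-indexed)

C^2 = [[4, 0], [0, 4]]
C^3 = [[−4, −12], [−4, 4]]

−12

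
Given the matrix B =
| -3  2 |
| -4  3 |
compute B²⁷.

B² = I (check: tr B = 0 and det B = -1), so B²⁷ = B since 27 is odd.

[[-3, 2], [-4, 3]]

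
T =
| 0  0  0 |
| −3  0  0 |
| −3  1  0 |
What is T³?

[[0, 0, 0], [0, 0, 0], [0, 0, 0]]

T is strictly triangular, hence nilpotent: T³ = 0, so T³ = 0.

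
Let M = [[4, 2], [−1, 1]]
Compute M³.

[[46, 38], [−19, −11]]

tr M = 5 and det M = 6, so the characteristic polynomial is λ² − (5)λ + (6) with roots 2 and 3.
Eigenvectors give P = [[−1, −2], [1, 1]] with P⁻¹ = [[1, 2], [−1, −1]], and M = P·diag(2, 3)·P⁻¹.
Then M³ = P·diag(8, 27)·P⁻¹ = [[−8, −54], [8, 27]] · [[1, 2], [−1, −1]] = [[46, 38], [−19, −11]].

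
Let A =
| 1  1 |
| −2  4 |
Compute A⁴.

[[−49, 65], [−130, 146]]

tr A = 5 and det A = 6, so the characteristic polynomial is λ² − (5)λ + (6) with roots 3 and 2.
Eigenvectors give P = [[1, −1], [2, −1]] with P⁻¹ = [[−1, 1], [−2, 1]], and A = P·diag(3, 2)·P⁻¹.
Then A⁴ = P·diag(81, 16)·P⁻¹ = [[81, −16], [162, −16]] · [[−1, 1], [−2, 1]] = [[−49, 65], [−130, 146]].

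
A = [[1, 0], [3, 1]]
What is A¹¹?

A = I + N where N = [[0, 0], [3, 0]] is strictly lower-triangular, so N² = 0.
(I + N)¹¹ = I + 11·N = [[1, 0], [33, 1]].

[[1, 0], [33, 1]]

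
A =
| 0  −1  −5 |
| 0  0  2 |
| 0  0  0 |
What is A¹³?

[[0, 0, 0], [0, 0, 0], [0, 0, 0]]

A is strictly triangular, hence nilpotent: A³ = 0, so A¹³ = 0.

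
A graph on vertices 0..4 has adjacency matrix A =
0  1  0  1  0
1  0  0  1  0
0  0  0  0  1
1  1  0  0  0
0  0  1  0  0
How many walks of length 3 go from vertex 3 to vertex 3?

2

The number of length-3 walks from vertex 3 to vertex 3 is entry (3,3) of A^3, where A is the adjacency matrix.
A^2 = [[2, 1, 0, 1, 0], [1, 2, 0, 1, 0], [0, 0, 1, 0, 0], [1, 1, 0, 2, 0], [0, 0, 0, 0, 1]]
A^3 = [[2, 3, 0, 3, 0], [3, 2, 0, 3, 0], [0, 0, 0, 0, 1], [3, 3, 0, 2, 0], [0, 0, 1, 0, 0]]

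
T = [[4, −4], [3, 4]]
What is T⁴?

T² = [[4, −32], [24, 4]]
T³ = [[−80, −144], [108, −80]]
T⁴ = [[−752, −256], [192, −752]]

[[−752, −256], [192, −752]]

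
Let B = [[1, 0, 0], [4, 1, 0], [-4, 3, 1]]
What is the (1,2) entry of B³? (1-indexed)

0

B = I + N where N = [[0, 0, 0], [4, 0, 0], [-4, 3, 0]] is strictly lower-triangular, so N³ = 0.
(I + N)³ = I + 3·N + 3·N² = [[1, 0, 0], [12, 1, 0], [24, 9, 1]].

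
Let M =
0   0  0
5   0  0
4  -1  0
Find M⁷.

M is strictly triangular, hence nilpotent: M³ = 0, so M⁷ = 0.

[[0, 0, 0], [0, 0, 0], [0, 0, 0]]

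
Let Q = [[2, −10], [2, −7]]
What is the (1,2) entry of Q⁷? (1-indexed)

tr Q = −5 and det Q = 6, so the characteristic polynomial is λ² − (−5)λ + (6) with roots −3 and −2.
Eigenvectors give P = [[2, 5], [1, 2]] with P⁻¹ = [[−2, 5], [1, −2]], and Q = P·diag(−3, −2)·P⁻¹.
Then Q⁷ = P·diag(−2187, −128)·P⁻¹ = [[−4374, −640], [−2187, −256]] · [[−2, 5], [1, −2]] = [[8108, −20590], [4118, −10423]].

−20590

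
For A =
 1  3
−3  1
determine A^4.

[[28, −96], [96, 28]]

A^2 = [[−8, 6], [−6, −8]]
A^3 = [[−26, −18], [18, −26]]
A^4 = [[28, −96], [96, 28]]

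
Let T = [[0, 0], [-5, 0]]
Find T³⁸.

[[0, 0], [0, 0]]

T is strictly triangular, hence nilpotent: T² = 0, so T³⁸ = 0.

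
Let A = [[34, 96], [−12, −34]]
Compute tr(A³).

0

tr A = 0 and det A = −4, so the characteristic polynomial is λ² − (0)λ + (−4) with roots 2 and −2.
Eigenvectors give P = [[−3, −8], [1, 3]] with P⁻¹ = [[−3, −8], [1, 3]], and A = P·diag(2, −2)·P⁻¹.
Then A³ = P·diag(8, −8)·P⁻¹ = [[−24, 64], [8, −24]] · [[−3, −8], [1, 3]] = [[136, 384], [−48, −136]].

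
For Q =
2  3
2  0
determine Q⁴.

Q² = [[10, 6], [4, 6]]
Q³ = [[32, 30], [20, 12]]
Q⁴ = [[124, 96], [64, 60]]

[[124, 96], [64, 60]]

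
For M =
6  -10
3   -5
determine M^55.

M² = M (a projection; rank 1, trace 1), so M^55 = M.

[[6, -10], [3, -5]]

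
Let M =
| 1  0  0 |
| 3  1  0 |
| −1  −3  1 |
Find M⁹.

M = I + N where N = [[0, 0, 0], [3, 0, 0], [−1, −3, 0]] is strictly lower-triangular, so N³ = 0.
(I + N)⁹ = I + 9·N + 36·N² = [[1, 0, 0], [27, 1, 0], [−333, −27, 1]].

[[1, 0, 0], [27, 1, 0], [−333, −27, 1]]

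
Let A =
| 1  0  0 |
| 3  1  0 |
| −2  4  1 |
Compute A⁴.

A = I + N where N = [[0, 0, 0], [3, 0, 0], [−2, 4, 0]] is strictly lower-triangular, so N³ = 0.
(I + N)⁴ = I + 4·N + 6·N² = [[1, 0, 0], [12, 1, 0], [64, 16, 1]].

[[1, 0, 0], [12, 1, 0], [64, 16, 1]]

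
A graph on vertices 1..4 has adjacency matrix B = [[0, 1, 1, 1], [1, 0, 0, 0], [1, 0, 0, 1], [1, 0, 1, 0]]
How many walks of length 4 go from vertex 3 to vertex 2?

4

The number of length-4 walks from vertex 3 to vertex 2 is entry (3,2) of B^4, where B is the adjacency matrix.
B^2 = [[3, 0, 1, 1], [0, 1, 1, 1], [1, 1, 2, 1], [1, 1, 1, 2]]
B^3 = [[2, 3, 4, 4], [3, 0, 1, 1], [4, 1, 2, 3], [4, 1, 3, 2]]
B^4 = [[11, 2, 6, 6], [2, 3, 4, 4], [6, 4, 7, 6], [6, 4, 6, 7]]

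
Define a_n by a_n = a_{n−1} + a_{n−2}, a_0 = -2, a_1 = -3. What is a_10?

-233

With companion matrix B = [[1, 1], [1, 0]], [a_n, a_{n−1}]ᵀ = B·[a_{n−1}, a_{n−2}]ᵀ, so [a_10, a_9]ᵀ = B^9·[a_1, a_0]ᵀ.
B^9 = [[55, 34], [34, 21]], giving [a_10, a_9]ᵀ = [[-233], [-144]].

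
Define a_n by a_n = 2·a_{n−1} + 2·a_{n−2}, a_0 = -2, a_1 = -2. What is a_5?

With companion matrix Q = [[2, 2], [1, 0]], [a_n, a_{n−1}]ᵀ = Q·[a_{n−1}, a_{n−2}]ᵀ, so [a_5, a_4]ᵀ = Q⁴·[a_1, a_0]ᵀ.
Q⁴ = [[44, 32], [16, 12]], giving [a_5, a_4]ᵀ = [[-152], [-56]].

-152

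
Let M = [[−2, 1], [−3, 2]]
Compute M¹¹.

[[−2, 1], [−3, 2]]

M² = I (check: tr M = 0 and det M = −1), so M¹¹ = M since 11 is odd.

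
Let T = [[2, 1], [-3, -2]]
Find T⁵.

[[2, 1], [-3, -2]]

T² = I (check: tr T = 0 and det T = -1), so T⁵ = T since 5 is odd.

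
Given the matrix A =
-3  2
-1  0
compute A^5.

[[-63, 62], [-31, 30]]

tr A = -3 and det A = 2, so the characteristic polynomial is λ² − (-3)λ + (2) with roots -2 and -1.
Eigenvectors give P = [[2, 1], [1, 1]] with P⁻¹ = [[1, -1], [-1, 2]], and A = P·diag(-2, -1)·P⁻¹.
Then A^5 = P·diag(-32, -1)·P⁻¹ = [[-64, -1], [-32, -1]] · [[1, -1], [-1, 2]] = [[-63, 62], [-31, 30]].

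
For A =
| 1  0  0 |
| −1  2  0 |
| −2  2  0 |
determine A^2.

[[1, 0, 0], [−3, 4, 0], [−4, 4, 0]]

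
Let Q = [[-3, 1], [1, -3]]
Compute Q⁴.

Q² = [[10, -6], [-6, 10]]
Q³ = [[-36, 28], [28, -36]]
Q⁴ = [[136, -120], [-120, 136]]

[[136, -120], [-120, 136]]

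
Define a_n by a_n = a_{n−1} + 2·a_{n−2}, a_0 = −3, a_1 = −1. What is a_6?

With companion matrix T = [[1, 2], [1, 0]], [a_n, a_{n−1}]ᵀ = T·[a_{n−1}, a_{n−2}]ᵀ, so [a_6, a_5]ᵀ = T⁵·[a_1, a_0]ᵀ.
T⁵ = [[21, 22], [11, 10]], giving [a_6, a_5]ᵀ = [[−87], [−41]].

−87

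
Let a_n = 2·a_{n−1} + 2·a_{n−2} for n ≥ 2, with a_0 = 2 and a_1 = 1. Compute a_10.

With companion matrix T = [[2, 2], [1, 0]], [a_n, a_{n−1}]ᵀ = T·[a_{n−1}, a_{n−2}]ᵀ, so [a_10, a_9]ᵀ = T⁹·[a_1, a_0]ᵀ.
T⁹ = [[6688, 4896], [2448, 1792]], giving [a_10, a_9]ᵀ = [[16480], [6032]].

16480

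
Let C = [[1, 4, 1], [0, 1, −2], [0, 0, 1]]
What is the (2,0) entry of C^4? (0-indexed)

C = I + N where N = [[0, 4, 1], [0, 0, −2], [0, 0, 0]] is strictly upper-triangular, so N^3 = 0.
(I + N)^4 = I + 4·N + 6·N^2 = [[1, 16, −44], [0, 1, −8], [0, 0, 1]].

0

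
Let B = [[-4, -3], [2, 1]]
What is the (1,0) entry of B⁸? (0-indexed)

tr B = -3 and det B = 2, so the characteristic polynomial is λ² − (-3)λ + (2) with roots -1 and -2.
Eigenvectors give P = [[-1, 3], [1, -2]] with P⁻¹ = [[2, 3], [1, 1]], and B = P·diag(-1, -2)·P⁻¹.
Then B⁸ = P·diag(1, 256)·P⁻¹ = [[-1, 768], [1, -512]] · [[2, 3], [1, 1]] = [[766, 765], [-510, -509]].

-510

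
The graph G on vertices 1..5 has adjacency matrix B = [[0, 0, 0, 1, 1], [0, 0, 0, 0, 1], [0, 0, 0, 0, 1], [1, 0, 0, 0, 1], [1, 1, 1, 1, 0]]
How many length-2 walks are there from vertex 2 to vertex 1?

1

The number of length-2 walks from vertex 2 to vertex 1 is entry (2,1) of B², where B is the adjacency matrix.
B² = [[2, 1, 1, 1, 1], [1, 1, 1, 1, 0], [1, 1, 1, 1, 0], [1, 1, 1, 2, 1], [1, 0, 0, 1, 4]]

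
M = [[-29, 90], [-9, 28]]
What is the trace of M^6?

65

tr M = -1 and det M = -2, so the characteristic polynomial is λ² − (-1)λ + (-2) with roots -2 and 1.
Eigenvectors give P = [[-10, 3], [-3, 1]] with P⁻¹ = [[-1, 3], [-3, 10]], and M = P·diag(-2, 1)·P⁻¹.
Then M^6 = P·diag(64, 1)·P⁻¹ = [[-640, 3], [-192, 1]] · [[-1, 3], [-3, 10]] = [[631, -1890], [189, -566]].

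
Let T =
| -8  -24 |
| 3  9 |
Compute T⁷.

[[-8, -24], [3, 9]]

T² = T (a projection; rank 1, trace 1), so T⁷ = T.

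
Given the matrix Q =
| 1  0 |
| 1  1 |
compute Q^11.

Q = I + N where N = [[0, 0], [1, 0]] is strictly lower-triangular, so N^2 = 0.
(I + N)^11 = I + 11·N = [[1, 0], [11, 1]].

[[1, 0], [11, 1]]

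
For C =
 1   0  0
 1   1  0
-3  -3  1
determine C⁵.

[[1, 0, 0], [5, 1, 0], [-45, -15, 1]]

C = I + N where N = [[0, 0, 0], [1, 0, 0], [-3, -3, 0]] is strictly lower-triangular, so N³ = 0.
(I + N)⁵ = I + 5·N + 10·N² = [[1, 0, 0], [5, 1, 0], [-45, -15, 1]].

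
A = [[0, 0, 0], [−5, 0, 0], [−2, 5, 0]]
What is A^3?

[[0, 0, 0], [0, 0, 0], [0, 0, 0]]

A is strictly triangular, hence nilpotent: A^3 = 0, so A^3 = 0.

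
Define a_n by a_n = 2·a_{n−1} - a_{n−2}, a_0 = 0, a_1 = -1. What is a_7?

With companion matrix Q = [[2, -1], [1, 0]], [a_n, a_{n−1}]ᵀ = Q·[a_{n−1}, a_{n−2}]ᵀ, so [a_7, a_6]ᵀ = Q⁶·[a_1, a_0]ᵀ.
Q⁶ = [[7, -6], [6, -5]], giving [a_7, a_6]ᵀ = [[-7], [-6]].

-7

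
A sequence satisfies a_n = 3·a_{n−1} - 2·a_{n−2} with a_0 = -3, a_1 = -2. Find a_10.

With companion matrix C = [[3, -2], [1, 0]], [a_n, a_{n−1}]ᵀ = C·[a_{n−1}, a_{n−2}]ᵀ, so [a_10, a_9]ᵀ = C⁹·[a_1, a_0]ᵀ.
C⁹ = [[1023, -1022], [511, -510]], giving [a_10, a_9]ᵀ = [[1020], [508]].

1020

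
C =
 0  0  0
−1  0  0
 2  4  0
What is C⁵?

[[0, 0, 0], [0, 0, 0], [0, 0, 0]]

C is strictly triangular, hence nilpotent: C³ = 0, so C⁵ = 0.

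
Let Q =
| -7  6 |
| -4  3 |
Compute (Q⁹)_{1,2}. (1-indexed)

tr Q = -4 and det Q = 3, so the characteristic polynomial is λ² − (-4)λ + (3) with roots -1 and -3.
Eigenvectors give P = [[1, 3], [1, 2]] with P⁻¹ = [[-2, 3], [1, -1]], and Q = P·diag(-1, -3)·P⁻¹.
Then Q⁹ = P·diag(-1, -19683)·P⁻¹ = [[-1, -59049], [-1, -39366]] · [[-2, 3], [1, -1]] = [[-59047, 59046], [-39364, 39363]].

59046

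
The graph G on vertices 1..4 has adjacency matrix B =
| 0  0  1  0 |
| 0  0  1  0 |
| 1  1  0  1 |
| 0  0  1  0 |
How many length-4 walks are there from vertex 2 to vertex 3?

0

The number of length-4 walks from vertex 2 to vertex 3 is entry (2,3) of B⁴, where B is the adjacency matrix.
B² = [[1, 1, 0, 1], [1, 1, 0, 1], [0, 0, 3, 0], [1, 1, 0, 1]]
B³ = [[0, 0, 3, 0], [0, 0, 3, 0], [3, 3, 0, 3], [0, 0, 3, 0]]
B⁴ = [[3, 3, 0, 3], [3, 3, 0, 3], [0, 0, 9, 0], [3, 3, 0, 3]]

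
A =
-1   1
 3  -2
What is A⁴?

[[43, -33], [-99, 76]]

A² = [[4, -3], [-9, 7]]
A³ = [[-13, 10], [30, -23]]
A⁴ = [[43, -33], [-99, 76]]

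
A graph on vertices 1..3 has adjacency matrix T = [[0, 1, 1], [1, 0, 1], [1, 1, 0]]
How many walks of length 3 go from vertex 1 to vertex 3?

3

The number of length-3 walks from vertex 1 to vertex 3 is entry (1,3) of T^3, where T is the adjacency matrix.
T^2 = [[2, 1, 1], [1, 2, 1], [1, 1, 2]]
T^3 = [[2, 3, 3], [3, 2, 3], [3, 3, 2]]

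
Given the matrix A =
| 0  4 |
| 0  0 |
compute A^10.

A is strictly triangular, hence nilpotent: A^2 = 0, so A^10 = 0.

[[0, 0], [0, 0]]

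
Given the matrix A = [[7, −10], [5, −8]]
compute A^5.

tr A = −1 and det A = −6, so the characteristic polynomial is λ² − (−1)λ + (−6) with roots 2 and −3.
Eigenvectors give P = [[−2, 1], [−1, 1]] with P⁻¹ = [[−1, 1], [−1, 2]], and A = P·diag(2, −3)·P⁻¹.
Then A^5 = P·diag(32, −243)·P⁻¹ = [[−64, −243], [−32, −243]] · [[−1, 1], [−1, 2]] = [[307, −550], [275, −518]].

[[307, −550], [275, −518]]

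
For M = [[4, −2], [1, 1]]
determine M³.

tr M = 5 and det M = 6, so the characteristic polynomial is λ² − (5)λ + (6) with roots 2 and 3.
Eigenvectors give P = [[1, 2], [1, 1]] with P⁻¹ = [[−1, 2], [1, −1]], and M = P·diag(2, 3)·P⁻¹.
Then M³ = P·diag(8, 27)·P⁻¹ = [[8, 54], [8, 27]] · [[−1, 2], [1, −1]] = [[46, −38], [19, −11]].

[[46, −38], [19, −11]]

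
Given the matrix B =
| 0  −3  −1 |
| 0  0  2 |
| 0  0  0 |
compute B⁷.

[[0, 0, 0], [0, 0, 0], [0, 0, 0]]

B is strictly triangular, hence nilpotent: B³ = 0, so B⁷ = 0.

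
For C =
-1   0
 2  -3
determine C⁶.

tr C = -4 and det C = 3, so the characteristic polynomial is λ² − (-4)λ + (3) with roots -1 and -3.
Eigenvectors give P = [[1, 0], [1, -1]] with P⁻¹ = [[1, 0], [1, -1]], and C = P·diag(-1, -3)·P⁻¹.
Then C⁶ = P·diag(1, 729)·P⁻¹ = [[1, 0], [1, -729]] · [[1, 0], [1, -1]] = [[1, 0], [-728, 729]].

[[1, 0], [-728, 729]]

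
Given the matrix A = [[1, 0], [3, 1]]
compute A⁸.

A = I + N where N = [[0, 0], [3, 0]] is strictly lower-triangular, so N² = 0.
(I + N)⁸ = I + 8·N = [[1, 0], [24, 1]].

[[1, 0], [24, 1]]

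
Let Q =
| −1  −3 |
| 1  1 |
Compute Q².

[[−2, 0], [0, −2]]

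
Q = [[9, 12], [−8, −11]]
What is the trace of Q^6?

730

tr Q = −2 and det Q = −3, so the characteristic polynomial is λ² − (−2)λ + (−3) with roots −3 and 1.
Eigenvectors give P = [[−1, 3], [1, −2]] with P⁻¹ = [[2, 3], [1, 1]], and Q = P·diag(−3, 1)·P⁻¹.
Then Q^6 = P·diag(729, 1)·P⁻¹ = [[−729, 3], [729, −2]] · [[2, 3], [1, 1]] = [[−1455, −2184], [1456, 2185]].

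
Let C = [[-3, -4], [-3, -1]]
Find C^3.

C^2 = [[21, 16], [12, 13]]
C^3 = [[-111, -100], [-75, -61]]

[[-111, -100], [-75, -61]]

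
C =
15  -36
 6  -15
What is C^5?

tr C = 0 and det C = -9, so the characteristic polynomial is λ² − (0)λ + (-9) with roots 3 and -3.
Eigenvectors give P = [[3, 2], [1, 1]] with P⁻¹ = [[1, -2], [-1, 3]], and C = P·diag(3, -3)·P⁻¹.
Then C^5 = P·diag(243, -243)·P⁻¹ = [[729, -486], [243, -243]] · [[1, -2], [-1, 3]] = [[1215, -2916], [486, -1215]].

[[1215, -2916], [486, -1215]]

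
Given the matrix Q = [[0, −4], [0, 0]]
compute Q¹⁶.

[[0, 0], [0, 0]]

Q is strictly triangular, hence nilpotent: Q² = 0, so Q¹⁶ = 0.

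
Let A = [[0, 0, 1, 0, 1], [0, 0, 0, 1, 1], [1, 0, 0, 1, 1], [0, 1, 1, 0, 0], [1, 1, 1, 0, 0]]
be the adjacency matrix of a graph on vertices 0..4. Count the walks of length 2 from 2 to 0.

1

The number of length-2 walks from vertex 2 to vertex 0 is entry (2,0) of A², where A is the adjacency matrix.
A² = [[2, 1, 1, 1, 1], [1, 2, 2, 0, 0], [1, 2, 3, 0, 1], [1, 0, 0, 2, 2], [1, 0, 1, 2, 3]]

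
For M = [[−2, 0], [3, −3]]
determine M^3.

[[−8, 0], [57, −27]]

M^2 = [[4, 0], [−15, 9]]
M^3 = [[−8, 0], [57, −27]]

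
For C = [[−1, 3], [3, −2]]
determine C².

[[10, −9], [−9, 13]]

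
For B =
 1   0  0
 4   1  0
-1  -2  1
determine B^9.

B = I + N where N = [[0, 0, 0], [4, 0, 0], [-1, -2, 0]] is strictly lower-triangular, so N^3 = 0.
(I + N)^9 = I + 9·N + 36·N^2 = [[1, 0, 0], [36, 1, 0], [-297, -18, 1]].

[[1, 0, 0], [36, 1, 0], [-297, -18, 1]]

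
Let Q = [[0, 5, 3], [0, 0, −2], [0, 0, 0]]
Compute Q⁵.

[[0, 0, 0], [0, 0, 0], [0, 0, 0]]

Q is strictly triangular, hence nilpotent: Q³ = 0, so Q⁵ = 0.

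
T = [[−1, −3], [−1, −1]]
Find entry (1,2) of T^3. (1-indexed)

−18

T^2 = [[4, 6], [2, 4]]
T^3 = [[−10, −18], [−6, −10]]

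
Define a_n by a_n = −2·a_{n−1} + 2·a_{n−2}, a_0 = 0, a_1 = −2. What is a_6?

240

With companion matrix Q = [[−2, 2], [1, 0]], [a_n, a_{n−1}]ᵀ = Q·[a_{n−1}, a_{n−2}]ᵀ, so [a_6, a_5]ᵀ = Q⁵·[a_1, a_0]ᵀ.
Q⁵ = [[−120, 88], [44, −32]], giving [a_6, a_5]ᵀ = [[240], [−88]].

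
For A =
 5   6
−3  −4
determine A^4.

[[31, 30], [−15, −14]]

tr A = 1 and det A = −2, so the characteristic polynomial is λ² − (1)λ + (−2) with roots 2 and −1.
Eigenvectors give P = [[2, −1], [−1, 1]] with P⁻¹ = [[1, 1], [1, 2]], and A = P·diag(2, −1)·P⁻¹.
Then A^4 = P·diag(16, 1)·P⁻¹ = [[32, −1], [−16, 1]] · [[1, 1], [1, 2]] = [[31, 30], [−15, −14]].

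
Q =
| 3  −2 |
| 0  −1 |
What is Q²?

[[9, −4], [0, 1]]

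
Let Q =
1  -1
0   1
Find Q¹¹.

Q = I + N where N = [[0, -1], [0, 0]] is strictly upper-triangular, so N² = 0.
(I + N)¹¹ = I + 11·N = [[1, -11], [0, 1]].

[[1, -11], [0, 1]]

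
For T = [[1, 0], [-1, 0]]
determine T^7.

T² = T (a projection; rank 1, trace 1), so T^7 = T.

[[1, 0], [-1, 0]]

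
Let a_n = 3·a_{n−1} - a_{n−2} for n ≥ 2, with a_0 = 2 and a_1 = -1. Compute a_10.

-11933

With companion matrix M = [[3, -1], [1, 0]], [a_n, a_{n−1}]ᵀ = M·[a_{n−1}, a_{n−2}]ᵀ, so [a_10, a_9]ᵀ = M⁹·[a_1, a_0]ᵀ.
M⁹ = [[6765, -2584], [2584, -987]], giving [a_10, a_9]ᵀ = [[-11933], [-4558]].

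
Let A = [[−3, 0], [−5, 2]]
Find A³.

tr A = −1 and det A = −6, so the characteristic polynomial is λ² − (−1)λ + (−6) with roots 2 and −3.
Eigenvectors give P = [[0, 1], [−1, 1]] with P⁻¹ = [[1, −1], [1, 0]], and A = P·diag(2, −3)·P⁻¹.
Then A³ = P·diag(8, −27)·P⁻¹ = [[0, −27], [−8, −27]] · [[1, −1], [1, 0]] = [[−27, 0], [−35, 8]].

[[−27, 0], [−35, 8]]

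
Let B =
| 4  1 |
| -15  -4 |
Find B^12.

[[1, 0], [0, 1]]

B² = I (check: tr B = 0 and det B = -1), so B^12 = I since 12 is even.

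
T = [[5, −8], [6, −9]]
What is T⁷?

[[6557, −8744], [6558, −8745]]

tr T = −4 and det T = 3, so the characteristic polynomial is λ² − (−4)λ + (3) with roots −3 and −1.
Eigenvectors give P = [[−1, −4], [−1, −3]] with P⁻¹ = [[3, −4], [−1, 1]], and T = P·diag(−3, −1)·P⁻¹.
Then T⁷ = P·diag(−2187, −1)·P⁻¹ = [[2187, 4], [2187, 3]] · [[3, −4], [−1, 1]] = [[6557, −8744], [6558, −8745]].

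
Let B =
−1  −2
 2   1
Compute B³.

[[3, 6], [−6, −3]]

B² = [[−3, 0], [0, −3]]
B³ = [[3, 6], [−6, −3]]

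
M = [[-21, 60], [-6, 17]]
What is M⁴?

tr M = -4 and det M = 3, so the characteristic polynomial is λ² − (-4)λ + (3) with roots -1 and -3.
Eigenvectors give P = [[-3, 10], [-1, 3]] with P⁻¹ = [[3, -10], [1, -3]], and M = P·diag(-1, -3)·P⁻¹.
Then M⁴ = P·diag(1, 81)·P⁻¹ = [[-3, 810], [-1, 243]] · [[3, -10], [1, -3]] = [[801, -2400], [240, -719]].

[[801, -2400], [240, -719]]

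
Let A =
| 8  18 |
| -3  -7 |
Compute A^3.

[[26, 54], [-9, -19]]

tr A = 1 and det A = -2, so the characteristic polynomial is λ² − (1)λ + (-2) with roots 2 and -1.
Eigenvectors give P = [[3, -2], [-1, 1]] with P⁻¹ = [[1, 2], [1, 3]], and A = P·diag(2, -1)·P⁻¹.
Then A^3 = P·diag(8, -1)·P⁻¹ = [[24, 2], [-8, -1]] · [[1, 2], [1, 3]] = [[26, 54], [-9, -19]].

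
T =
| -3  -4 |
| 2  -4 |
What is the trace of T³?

77

T² = [[1, 28], [-14, 8]]
T³ = [[53, -116], [58, 24]]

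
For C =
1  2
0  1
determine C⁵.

C = I + N where N = [[0, 2], [0, 0]] is strictly upper-triangular, so N² = 0.
(I + N)⁵ = I + 5·N = [[1, 10], [0, 1]].

[[1, 10], [0, 1]]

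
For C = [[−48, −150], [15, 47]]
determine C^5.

tr C = −1 and det C = −6, so the characteristic polynomial is λ² − (−1)λ + (−6) with roots −3 and 2.
Eigenvectors give P = [[10, −3], [−3, 1]] with P⁻¹ = [[1, 3], [3, 10]], and C = P·diag(−3, 2)·P⁻¹.
Then C^5 = P·diag(−243, 32)·P⁻¹ = [[−2430, −96], [729, 32]] · [[1, 3], [3, 10]] = [[−2718, −8250], [825, 2507]].

[[−2718, −8250], [825, 2507]]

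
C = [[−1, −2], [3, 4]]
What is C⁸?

[[−509, −510], [765, 766]]

tr C = 3 and det C = 2, so the characteristic polynomial is λ² − (3)λ + (2) with roots 2 and 1.
Eigenvectors give P = [[−2, −1], [3, 1]] with P⁻¹ = [[1, 1], [−3, −2]], and C = P·diag(2, 1)·P⁻¹.
Then C⁸ = P·diag(256, 1)·P⁻¹ = [[−512, −1], [768, 1]] · [[1, 1], [−3, −2]] = [[−509, −510], [765, 766]].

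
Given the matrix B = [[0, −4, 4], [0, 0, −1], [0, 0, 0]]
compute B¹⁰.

[[0, 0, 0], [0, 0, 0], [0, 0, 0]]

B is strictly triangular, hence nilpotent: B³ = 0, so B¹⁰ = 0.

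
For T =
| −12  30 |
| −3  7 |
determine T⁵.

tr T = −5 and det T = 6, so the characteristic polynomial is λ² − (−5)λ + (6) with roots −3 and −2.
Eigenvectors give P = [[−10, −3], [−3, −1]] with P⁻¹ = [[−1, 3], [3, −10]], and T = P·diag(−3, −2)·P⁻¹.
Then T⁵ = P·diag(−243, −32)·P⁻¹ = [[2430, 96], [729, 32]] · [[−1, 3], [3, −10]] = [[−2142, 6330], [−633, 1867]].

[[−2142, 6330], [−633, 1867]]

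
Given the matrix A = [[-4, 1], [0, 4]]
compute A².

[[16, 0], [0, 16]]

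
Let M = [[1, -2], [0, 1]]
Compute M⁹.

[[1, -18], [0, 1]]

M = I + N where N = [[0, -2], [0, 0]] is strictly upper-triangular, so N² = 0.
(I + N)⁹ = I + 9·N = [[1, -18], [0, 1]].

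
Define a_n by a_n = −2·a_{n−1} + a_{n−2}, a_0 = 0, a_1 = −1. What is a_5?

With companion matrix M = [[−2, 1], [1, 0]], [a_n, a_{n−1}]ᵀ = M·[a_{n−1}, a_{n−2}]ᵀ, so [a_5, a_4]ᵀ = M⁴·[a_1, a_0]ᵀ.
M⁴ = [[29, −12], [−12, 5]], giving [a_5, a_4]ᵀ = [[−29], [12]].

−29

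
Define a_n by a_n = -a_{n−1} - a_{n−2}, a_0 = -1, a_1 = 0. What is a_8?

1

With companion matrix M = [[-1, -1], [1, 0]], [a_n, a_{n−1}]ᵀ = M·[a_{n−1}, a_{n−2}]ᵀ, so [a_8, a_7]ᵀ = M⁷·[a_1, a_0]ᵀ.
M⁷ = [[-1, -1], [1, 0]], giving [a_8, a_7]ᵀ = [[1], [0]].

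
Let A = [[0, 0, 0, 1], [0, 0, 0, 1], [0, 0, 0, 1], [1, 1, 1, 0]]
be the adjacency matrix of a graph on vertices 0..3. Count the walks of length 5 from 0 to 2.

0

The number of length-5 walks from vertex 0 to vertex 2 is entry (0,2) of A^5, where A is the adjacency matrix.
A^2 = [[1, 1, 1, 0], [1, 1, 1, 0], [1, 1, 1, 0], [0, 0, 0, 3]]
A^3 = [[0, 0, 0, 3], [0, 0, 0, 3], [0, 0, 0, 3], [3, 3, 3, 0]]
A^4 = [[3, 3, 3, 0], [3, 3, 3, 0], [3, 3, 3, 0], [0, 0, 0, 9]]
A^5 = [[0, 0, 0, 9], [0, 0, 0, 9], [0, 0, 0, 9], [9, 9, 9, 0]]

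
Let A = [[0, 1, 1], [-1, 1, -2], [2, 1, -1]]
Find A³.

[[-8, 0, 0], [0, -8, 0], [0, 0, -8]]

A² = [[1, 2, -3], [-5, -2, -1], [-3, 2, 1]]
A³ = [[-8, 0, 0], [0, -8, 0], [0, 0, -8]]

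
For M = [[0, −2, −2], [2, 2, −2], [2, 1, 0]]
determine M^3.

M^2 = [[−8, −6, 4], [0, −2, −8], [2, −2, −6]]
M^3 = [[−4, 8, 28], [−20, −12, 4], [−16, −14, 0]]

[[−4, 8, 28], [−20, −12, 4], [−16, −14, 0]]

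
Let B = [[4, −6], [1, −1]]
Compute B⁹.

[[1534, −3066], [511, −1021]]

tr B = 3 and det B = 2, so the characteristic polynomial is λ² − (3)λ + (2) with roots 2 and 1.
Eigenvectors give P = [[3, 2], [1, 1]] with P⁻¹ = [[1, −2], [−1, 3]], and B = P·diag(2, 1)·P⁻¹.
Then B⁹ = P·diag(512, 1)·P⁻¹ = [[1536, 2], [512, 1]] · [[1, −2], [−1, 3]] = [[1534, −3066], [511, −1021]].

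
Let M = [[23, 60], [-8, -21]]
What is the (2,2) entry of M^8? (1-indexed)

-32799

tr M = 2 and det M = -3, so the characteristic polynomial is λ² − (2)λ + (-3) with roots -1 and 3.
Eigenvectors give P = [[-5, -3], [2, 1]] with P⁻¹ = [[1, 3], [-2, -5]], and M = P·diag(-1, 3)·P⁻¹.
Then M^8 = P·diag(1, 6561)·P⁻¹ = [[-5, -19683], [2, 6561]] · [[1, 3], [-2, -5]] = [[39361, 98400], [-13120, -32799]].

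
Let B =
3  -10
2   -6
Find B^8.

tr B = -3 and det B = 2, so the characteristic polynomial is λ² − (-3)λ + (2) with roots -1 and -2.
Eigenvectors give P = [[5, 2], [2, 1]] with P⁻¹ = [[1, -2], [-2, 5]], and B = P·diag(-1, -2)·P⁻¹.
Then B^8 = P·diag(1, 256)·P⁻¹ = [[5, 512], [2, 256]] · [[1, -2], [-2, 5]] = [[-1019, 2550], [-510, 1276]].

[[-1019, 2550], [-510, 1276]]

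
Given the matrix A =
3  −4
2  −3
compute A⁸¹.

A² = I (check: tr A = 0 and det A = −1), so A⁸¹ = A since 81 is odd.

[[3, −4], [2, −3]]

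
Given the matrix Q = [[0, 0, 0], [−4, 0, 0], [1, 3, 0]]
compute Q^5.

[[0, 0, 0], [0, 0, 0], [0, 0, 0]]

Q is strictly triangular, hence nilpotent: Q^3 = 0, so Q^5 = 0.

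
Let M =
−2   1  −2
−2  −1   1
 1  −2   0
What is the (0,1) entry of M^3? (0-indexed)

−11

M^2 = [[0, 1, 5], [7, −3, 3], [2, 3, −4]]
M^3 = [[3, −11, 1], [−5, 4, −17], [−14, 7, −1]]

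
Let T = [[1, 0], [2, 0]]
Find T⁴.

T² = [[1, 0], [2, 0]]
T³ = [[1, 0], [2, 0]]
T⁴ = [[1, 0], [2, 0]]

[[1, 0], [2, 0]]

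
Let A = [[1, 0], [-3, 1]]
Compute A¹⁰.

A = I + N where N = [[0, 0], [-3, 0]] is strictly lower-triangular, so N² = 0.
(I + N)¹⁰ = I + 10·N = [[1, 0], [-30, 1]].

[[1, 0], [-30, 1]]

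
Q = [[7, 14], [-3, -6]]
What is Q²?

[[7, 14], [-3, -6]]

Q² = Q (a projection; rank 1, trace 1), so Q² = Q.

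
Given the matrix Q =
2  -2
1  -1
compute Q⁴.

Q² = Q (a projection; rank 1, trace 1), so Q⁴ = Q.

[[2, -2], [1, -1]]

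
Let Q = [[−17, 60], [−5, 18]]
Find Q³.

[[−113, 420], [−35, 132]]

tr Q = 1 and det Q = −6, so the characteristic polynomial is λ² − (1)λ + (−6) with roots −2 and 3.
Eigenvectors give P = [[−4, 3], [−1, 1]] with P⁻¹ = [[−1, 3], [−1, 4]], and Q = P·diag(−2, 3)·P⁻¹.
Then Q³ = P·diag(−8, 27)·P⁻¹ = [[32, 81], [8, 27]] · [[−1, 3], [−1, 4]] = [[−113, 420], [−35, 132]].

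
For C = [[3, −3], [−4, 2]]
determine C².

[[21, −15], [−20, 16]]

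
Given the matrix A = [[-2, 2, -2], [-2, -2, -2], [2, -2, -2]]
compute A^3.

A^2 = [[-4, -4, 4], [4, 4, 12], [-4, 12, 4]]
A^3 = [[24, -8, 8], [8, -24, -40], [-8, -40, -24]]

[[24, -8, 8], [8, -24, -40], [-8, -40, -24]]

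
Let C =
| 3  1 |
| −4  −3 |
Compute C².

[[5, 0], [0, 5]]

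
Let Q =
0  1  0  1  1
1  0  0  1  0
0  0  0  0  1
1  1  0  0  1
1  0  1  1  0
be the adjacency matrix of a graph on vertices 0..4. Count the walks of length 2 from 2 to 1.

The number of length-2 walks from vertex 2 to vertex 1 is entry (2,1) of Q^2, where Q is the adjacency matrix.
Q^2 = [[3, 1, 1, 2, 1], [1, 2, 0, 1, 2], [1, 0, 1, 1, 0], [2, 1, 1, 3, 1], [1, 2, 0, 1, 3]]

0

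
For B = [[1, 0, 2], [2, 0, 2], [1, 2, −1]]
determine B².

[[3, 4, 0], [4, 4, 2], [4, −2, 7]]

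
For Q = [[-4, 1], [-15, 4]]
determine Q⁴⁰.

Q² = I (check: tr Q = 0 and det Q = -1), so Q⁴⁰ = I since 40 is even.

[[1, 0], [0, 1]]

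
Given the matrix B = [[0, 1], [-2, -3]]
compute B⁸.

tr B = -3 and det B = 2, so the characteristic polynomial is λ² − (-3)λ + (2) with roots -1 and -2.
Eigenvectors give P = [[1, -1], [-1, 2]] with P⁻¹ = [[2, 1], [1, 1]], and B = P·diag(-1, -2)·P⁻¹.
Then B⁸ = P·diag(1, 256)·P⁻¹ = [[1, -256], [-1, 512]] · [[2, 1], [1, 1]] = [[-254, -255], [510, 511]].

[[-254, -255], [510, 511]]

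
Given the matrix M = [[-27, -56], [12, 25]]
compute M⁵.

tr M = -2 and det M = -3, so the characteristic polynomial is λ² − (-2)λ + (-3) with roots 1 and -3.
Eigenvectors give P = [[2, 7], [-1, -3]] with P⁻¹ = [[-3, -7], [1, 2]], and M = P·diag(1, -3)·P⁻¹.
Then M⁵ = P·diag(1, -243)·P⁻¹ = [[2, -1701], [-1, 729]] · [[-3, -7], [1, 2]] = [[-1707, -3416], [732, 1465]].

[[-1707, -3416], [732, 1465]]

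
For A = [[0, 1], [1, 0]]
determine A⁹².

[[1, 0], [0, 1]]

A² = I (check: tr A = 0 and det A = −1), so A⁹² = I since 92 is even.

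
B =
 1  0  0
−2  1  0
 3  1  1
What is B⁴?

[[1, 0, 0], [−8, 1, 0], [0, 4, 1]]

B = I + N where N = [[0, 0, 0], [−2, 0, 0], [3, 1, 0]] is strictly lower-triangular, so N³ = 0.
(I + N)⁴ = I + 4·N + 6·N² = [[1, 0, 0], [−8, 1, 0], [0, 4, 1]].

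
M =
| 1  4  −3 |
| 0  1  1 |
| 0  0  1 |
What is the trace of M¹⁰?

M = I + N where N = [[0, 4, −3], [0, 0, 1], [0, 0, 0]] is strictly upper-triangular, so N³ = 0.
(I + N)¹⁰ = I + 10·N + 45·N² = [[1, 40, 150], [0, 1, 10], [0, 0, 1]].

3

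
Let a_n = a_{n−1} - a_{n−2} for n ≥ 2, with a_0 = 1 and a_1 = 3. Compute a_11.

With companion matrix B = [[1, -1], [1, 0]], [a_n, a_{n−1}]ᵀ = B·[a_{n−1}, a_{n−2}]ᵀ, so [a_11, a_10]ᵀ = B^10·[a_1, a_0]ᵀ.
B^10 = [[-1, 1], [-1, 0]], giving [a_11, a_10]ᵀ = [[-2], [-3]].

-2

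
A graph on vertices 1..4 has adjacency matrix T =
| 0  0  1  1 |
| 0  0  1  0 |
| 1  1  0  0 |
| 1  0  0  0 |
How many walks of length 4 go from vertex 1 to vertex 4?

The number of length-4 walks from vertex 1 to vertex 4 is entry (1,4) of T⁴, where T is the adjacency matrix.
T² = [[2, 1, 0, 0], [1, 1, 0, 0], [0, 0, 2, 1], [0, 0, 1, 1]]
T³ = [[0, 0, 3, 2], [0, 0, 2, 1], [3, 2, 0, 0], [2, 1, 0, 0]]
T⁴ = [[5, 3, 0, 0], [3, 2, 0, 0], [0, 0, 5, 3], [0, 0, 3, 2]]

0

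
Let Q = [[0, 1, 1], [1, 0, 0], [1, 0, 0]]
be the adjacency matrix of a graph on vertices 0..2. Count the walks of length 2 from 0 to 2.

The number of length-2 walks from vertex 0 to vertex 2 is entry (0,2) of Q², where Q is the adjacency matrix.
Q² = [[2, 0, 0], [0, 1, 1], [0, 1, 1]]

0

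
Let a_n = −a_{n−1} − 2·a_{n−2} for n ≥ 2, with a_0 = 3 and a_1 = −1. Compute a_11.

−89

With companion matrix Q = [[−1, −2], [1, 0]], [a_n, a_{n−1}]ᵀ = Q·[a_{n−1}, a_{n−2}]ᵀ, so [a_11, a_10]ᵀ = Q¹⁰·[a_1, a_0]ᵀ.
Q¹⁰ = [[23, −22], [11, 34]], giving [a_11, a_10]ᵀ = [[−89], [91]].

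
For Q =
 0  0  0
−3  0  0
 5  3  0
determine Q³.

[[0, 0, 0], [0, 0, 0], [0, 0, 0]]

Q is strictly triangular, hence nilpotent: Q³ = 0, so Q³ = 0.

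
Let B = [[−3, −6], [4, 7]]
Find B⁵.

[[−483, −726], [484, 727]]

tr B = 4 and det B = 3, so the characteristic polynomial is λ² − (4)λ + (3) with roots 1 and 3.
Eigenvectors give P = [[3, 1], [−2, −1]] with P⁻¹ = [[1, 1], [−2, −3]], and B = P·diag(1, 3)·P⁻¹.
Then B⁵ = P·diag(1, 243)·P⁻¹ = [[3, 243], [−2, −243]] · [[1, 1], [−2, −3]] = [[−483, −726], [484, 727]].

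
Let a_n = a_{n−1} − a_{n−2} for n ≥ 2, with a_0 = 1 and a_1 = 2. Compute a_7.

With companion matrix T = [[1, −1], [1, 0]], [a_n, a_{n−1}]ᵀ = T·[a_{n−1}, a_{n−2}]ᵀ, so [a_7, a_6]ᵀ = T^6·[a_1, a_0]ᵀ.
T^6 = [[1, 0], [0, 1]], giving [a_7, a_6]ᵀ = [[2], [1]].

2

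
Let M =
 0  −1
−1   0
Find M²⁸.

M² = I (check: tr M = 0 and det M = −1), so M²⁸ = I since 28 is even.

[[1, 0], [0, 1]]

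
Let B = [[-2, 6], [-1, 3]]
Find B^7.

B² = B (a projection; rank 1, trace 1), so B^7 = B.

[[-2, 6], [-1, 3]]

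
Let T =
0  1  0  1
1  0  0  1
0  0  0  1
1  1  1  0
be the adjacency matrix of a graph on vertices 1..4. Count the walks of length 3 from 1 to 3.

1

The number of length-3 walks from vertex 1 to vertex 3 is entry (1,3) of T³, where T is the adjacency matrix.
T² = [[2, 1, 1, 1], [1, 2, 1, 1], [1, 1, 1, 0], [1, 1, 0, 3]]
T³ = [[2, 3, 1, 4], [3, 2, 1, 4], [1, 1, 0, 3], [4, 4, 3, 2]]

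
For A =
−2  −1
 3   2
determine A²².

A² = I (check: tr A = 0 and det A = −1), so A²² = I since 22 is even.

[[1, 0], [0, 1]]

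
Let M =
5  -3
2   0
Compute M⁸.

[[19171, -18915], [12610, -12354]]

tr M = 5 and det M = 6, so the characteristic polynomial is λ² − (5)λ + (6) with roots 2 and 3.
Eigenvectors give P = [[-1, 3], [-1, 2]] with P⁻¹ = [[2, -3], [1, -1]], and M = P·diag(2, 3)·P⁻¹.
Then M⁸ = P·diag(256, 6561)·P⁻¹ = [[-256, 19683], [-256, 13122]] · [[2, -3], [1, -1]] = [[19171, -18915], [12610, -12354]].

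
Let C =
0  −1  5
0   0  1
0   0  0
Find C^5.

[[0, 0, 0], [0, 0, 0], [0, 0, 0]]

C is strictly triangular, hence nilpotent: C^3 = 0, so C^5 = 0.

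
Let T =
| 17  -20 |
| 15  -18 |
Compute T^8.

[[-18659, 25220], [-18915, 25476]]

tr T = -1 and det T = -6, so the characteristic polynomial is λ² − (-1)λ + (-6) with roots 2 and -3.
Eigenvectors give P = [[4, 1], [3, 1]] with P⁻¹ = [[1, -1], [-3, 4]], and T = P·diag(2, -3)·P⁻¹.
Then T^8 = P·diag(256, 6561)·P⁻¹ = [[1024, 6561], [768, 6561]] · [[1, -1], [-3, 4]] = [[-18659, 25220], [-18915, 25476]].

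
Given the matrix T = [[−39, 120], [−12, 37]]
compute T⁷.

tr T = −2 and det T = −3, so the characteristic polynomial is λ² − (−2)λ + (−3) with roots 1 and −3.
Eigenvectors give P = [[−3, −10], [−1, −3]] with P⁻¹ = [[3, −10], [−1, 3]], and T = P·diag(1, −3)·P⁻¹.
Then T⁷ = P·diag(1, −2187)·P⁻¹ = [[−3, 21870], [−1, 6561]] · [[3, −10], [−1, 3]] = [[−21879, 65640], [−6564, 19693]].

[[−21879, 65640], [−6564, 19693]]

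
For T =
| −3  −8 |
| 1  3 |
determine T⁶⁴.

T² = I (check: tr T = 0 and det T = −1), so T⁶⁴ = I since 64 is even.

[[1, 0], [0, 1]]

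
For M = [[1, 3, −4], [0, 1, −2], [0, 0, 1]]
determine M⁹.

M = I + N where N = [[0, 3, −4], [0, 0, −2], [0, 0, 0]] is strictly upper-triangular, so N³ = 0.
(I + N)⁹ = I + 9·N + 36·N² = [[1, 27, −252], [0, 1, −18], [0, 0, 1]].

[[1, 27, −252], [0, 1, −18], [0, 0, 1]]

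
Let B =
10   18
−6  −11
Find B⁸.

[[−764, −1530], [510, 1021]]

tr B = −1 and det B = −2, so the characteristic polynomial is λ² − (−1)λ + (−2) with roots 1 and −2.
Eigenvectors give P = [[−2, −3], [1, 2]] with P⁻¹ = [[−2, −3], [1, 2]], and B = P·diag(1, −2)·P⁻¹.
Then B⁸ = P·diag(1, 256)·P⁻¹ = [[−2, −768], [1, 512]] · [[−2, −3], [1, 2]] = [[−764, −1530], [510, 1021]].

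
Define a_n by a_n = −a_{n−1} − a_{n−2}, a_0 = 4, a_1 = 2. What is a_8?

−6

With companion matrix C = [[−1, −1], [1, 0]], [a_n, a_{n−1}]ᵀ = C·[a_{n−1}, a_{n−2}]ᵀ, so [a_8, a_7]ᵀ = C⁷·[a_1, a_0]ᵀ.
C⁷ = [[−1, −1], [1, 0]], giving [a_8, a_7]ᵀ = [[−6], [2]].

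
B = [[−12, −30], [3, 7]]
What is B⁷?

[[−20718, −61770], [6177, 18403]]

tr B = −5 and det B = 6, so the characteristic polynomial is λ² − (−5)λ + (6) with roots −2 and −3.
Eigenvectors give P = [[−3, 10], [1, −3]] with P⁻¹ = [[3, 10], [1, 3]], and B = P·diag(−2, −3)·P⁻¹.
Then B⁷ = P·diag(−128, −2187)·P⁻¹ = [[384, −21870], [−128, 6561]] · [[3, 10], [1, 3]] = [[−20718, −61770], [6177, 18403]].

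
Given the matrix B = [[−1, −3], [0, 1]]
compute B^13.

B² = I (check: tr B = 0 and det B = −1), so B^13 = B since 13 is odd.

[[−1, −3], [0, 1]]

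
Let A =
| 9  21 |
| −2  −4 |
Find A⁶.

[[4719, 13965], [−1330, −3926]]

tr A = 5 and det A = 6, so the characteristic polynomial is λ² − (5)λ + (6) with roots 3 and 2.
Eigenvectors give P = [[7, −3], [−2, 1]] with P⁻¹ = [[1, 3], [2, 7]], and A = P·diag(3, 2)·P⁻¹.
Then A⁶ = P·diag(729, 64)·P⁻¹ = [[5103, −192], [−1458, 64]] · [[1, 3], [2, 7]] = [[4719, 13965], [−1330, −3926]].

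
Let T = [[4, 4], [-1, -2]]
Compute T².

[[12, 8], [-2, 0]]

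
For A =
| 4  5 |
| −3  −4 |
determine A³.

[[4, 5], [−3, −4]]

A² = I (check: tr A = 0 and det A = −1), so A³ = A since 3 is odd.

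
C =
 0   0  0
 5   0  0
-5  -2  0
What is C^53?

[[0, 0, 0], [0, 0, 0], [0, 0, 0]]

C is strictly triangular, hence nilpotent: C^3 = 0, so C^53 = 0.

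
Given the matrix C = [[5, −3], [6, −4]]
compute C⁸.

[[511, −255], [510, −254]]

tr C = 1 and det C = −2, so the characteristic polynomial is λ² − (1)λ + (−2) with roots −1 and 2.
Eigenvectors give P = [[−1, 1], [−2, 1]] with P⁻¹ = [[1, −1], [2, −1]], and C = P·diag(−1, 2)·P⁻¹.
Then C⁸ = P·diag(1, 256)·P⁻¹ = [[−1, 256], [−2, 256]] · [[1, −1], [2, −1]] = [[511, −255], [510, −254]].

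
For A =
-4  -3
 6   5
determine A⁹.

[[-514, -513], [1026, 1025]]

tr A = 1 and det A = -2, so the characteristic polynomial is λ² − (1)λ + (-2) with roots -1 and 2.
Eigenvectors give P = [[1, -1], [-1, 2]] with P⁻¹ = [[2, 1], [1, 1]], and A = P·diag(-1, 2)·P⁻¹.
Then A⁹ = P·diag(-1, 512)·P⁻¹ = [[-1, -512], [1, 1024]] · [[2, 1], [1, 1]] = [[-514, -513], [1026, 1025]].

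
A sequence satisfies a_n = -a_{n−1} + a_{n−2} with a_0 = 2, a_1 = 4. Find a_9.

With companion matrix C = [[-1, 1], [1, 0]], [a_n, a_{n−1}]ᵀ = C·[a_{n−1}, a_{n−2}]ᵀ, so [a_9, a_8]ᵀ = C⁸·[a_1, a_0]ᵀ.
C⁸ = [[34, -21], [-21, 13]], giving [a_9, a_8]ᵀ = [[94], [-58]].

94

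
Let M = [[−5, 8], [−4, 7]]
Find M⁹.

[[−19685, 39368], [−19684, 39367]]

tr M = 2 and det M = −3, so the characteristic polynomial is λ² − (2)λ + (−3) with roots −1 and 3.
Eigenvectors give P = [[−2, −1], [−1, −1]] with P⁻¹ = [[−1, 1], [1, −2]], and M = P·diag(−1, 3)·P⁻¹.
Then M⁹ = P·diag(−1, 19683)·P⁻¹ = [[2, −19683], [1, −19683]] · [[−1, 1], [1, −2]] = [[−19685, 39368], [−19684, 39367]].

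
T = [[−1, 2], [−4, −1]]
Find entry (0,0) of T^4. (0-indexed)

17

T^2 = [[−7, −4], [8, −7]]
T^3 = [[23, −10], [20, 23]]
T^4 = [[17, 56], [−112, 17]]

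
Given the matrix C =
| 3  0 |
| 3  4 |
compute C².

[[9, 0], [21, 16]]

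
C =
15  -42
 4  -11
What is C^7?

tr C = 4 and det C = 3, so the characteristic polynomial is λ² − (4)λ + (3) with roots 3 and 1.
Eigenvectors give P = [[7, -3], [2, -1]] with P⁻¹ = [[1, -3], [2, -7]], and C = P·diag(3, 1)·P⁻¹.
Then C^7 = P·diag(2187, 1)·P⁻¹ = [[15309, -3], [4374, -1]] · [[1, -3], [2, -7]] = [[15303, -45906], [4372, -13115]].

[[15303, -45906], [4372, -13115]]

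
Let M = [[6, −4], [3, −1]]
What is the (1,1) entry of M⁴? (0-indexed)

−179

tr M = 5 and det M = 6, so the characteristic polynomial is λ² − (5)λ + (6) with roots 2 and 3.
Eigenvectors give P = [[1, −4], [1, −3]] with P⁻¹ = [[−3, 4], [−1, 1]], and M = P·diag(2, 3)·P⁻¹.
Then M⁴ = P·diag(16, 81)·P⁻¹ = [[16, −324], [16, −243]] · [[−3, 4], [−1, 1]] = [[276, −260], [195, −179]].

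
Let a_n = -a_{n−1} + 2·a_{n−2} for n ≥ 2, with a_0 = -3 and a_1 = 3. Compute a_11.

With companion matrix Q = [[-1, 2], [1, 0]], [a_n, a_{n−1}]ᵀ = Q·[a_{n−1}, a_{n−2}]ᵀ, so [a_11, a_10]ᵀ = Q¹⁰·[a_1, a_0]ᵀ.
Q¹⁰ = [[683, -682], [-341, 342]], giving [a_11, a_10]ᵀ = [[4095], [-2049]].

4095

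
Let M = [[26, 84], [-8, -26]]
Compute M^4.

[[16, 0], [0, 16]]

tr M = 0 and det M = -4, so the characteristic polynomial is λ² − (0)λ + (-4) with roots 2 and -2.
Eigenvectors give P = [[7, 3], [-2, -1]] with P⁻¹ = [[1, 3], [-2, -7]], and M = P·diag(2, -2)·P⁻¹.
Then M^4 = P·diag(16, 16)·P⁻¹ = [[112, 48], [-32, -16]] · [[1, 3], [-2, -7]] = [[16, 0], [0, 16]].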